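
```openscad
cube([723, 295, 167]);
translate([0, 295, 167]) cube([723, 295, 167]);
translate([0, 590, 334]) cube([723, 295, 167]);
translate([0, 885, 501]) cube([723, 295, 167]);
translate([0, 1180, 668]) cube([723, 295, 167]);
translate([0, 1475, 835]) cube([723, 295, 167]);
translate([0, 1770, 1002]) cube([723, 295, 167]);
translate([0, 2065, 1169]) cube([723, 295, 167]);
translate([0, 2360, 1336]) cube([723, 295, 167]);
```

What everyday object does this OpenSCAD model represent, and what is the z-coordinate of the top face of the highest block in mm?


A staircase. The total rise is 1503 mm.

9 identical blocks, each offset up and back from the previous — a staircase. Each step is 167 mm tall and there are 9 of them, so the total rise is 9 × 167 = 1503 mm.


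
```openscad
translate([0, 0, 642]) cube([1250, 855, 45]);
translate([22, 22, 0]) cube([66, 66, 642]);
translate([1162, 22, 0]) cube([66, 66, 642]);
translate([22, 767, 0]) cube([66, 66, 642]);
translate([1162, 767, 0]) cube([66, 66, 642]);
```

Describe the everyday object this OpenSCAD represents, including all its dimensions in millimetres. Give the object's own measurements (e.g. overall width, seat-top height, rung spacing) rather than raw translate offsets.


A rectangular dining table. The top is 1250×855×45 mm with its upper surface at z = 687 mm. It stands on four 66×66 mm square legs, each inset 22 mm from the nearest pair of top edges, running from the floor to the underside of the top.


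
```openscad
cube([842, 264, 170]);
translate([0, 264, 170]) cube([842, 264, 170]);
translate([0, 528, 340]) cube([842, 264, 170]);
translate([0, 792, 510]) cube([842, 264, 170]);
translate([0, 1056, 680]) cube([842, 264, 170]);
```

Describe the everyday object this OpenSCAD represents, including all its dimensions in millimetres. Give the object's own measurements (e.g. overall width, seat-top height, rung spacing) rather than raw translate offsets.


A straight staircase of 5 solid steps. Each step is 842 mm wide (x), 264 mm deep (y, the going) and 170 mm tall (the rise). The first step rests on the floor; each subsequent step sits one going further in +y and one rise higher in +z, directly behind and above the previous step with no overlap.


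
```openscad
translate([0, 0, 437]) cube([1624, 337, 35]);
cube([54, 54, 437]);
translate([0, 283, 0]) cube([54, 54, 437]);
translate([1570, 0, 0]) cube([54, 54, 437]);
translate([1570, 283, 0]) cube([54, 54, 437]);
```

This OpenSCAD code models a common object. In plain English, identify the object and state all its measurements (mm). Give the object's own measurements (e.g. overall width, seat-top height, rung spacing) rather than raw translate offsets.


A long wooden bench with a 1624 mm (x) × 337 mm (y) seat, 35 mm thick, its top surface 472 mm above the floor. Four 54 mm square legs at the seat corners, flush with the edges, run from z = 0 to the seat underside.


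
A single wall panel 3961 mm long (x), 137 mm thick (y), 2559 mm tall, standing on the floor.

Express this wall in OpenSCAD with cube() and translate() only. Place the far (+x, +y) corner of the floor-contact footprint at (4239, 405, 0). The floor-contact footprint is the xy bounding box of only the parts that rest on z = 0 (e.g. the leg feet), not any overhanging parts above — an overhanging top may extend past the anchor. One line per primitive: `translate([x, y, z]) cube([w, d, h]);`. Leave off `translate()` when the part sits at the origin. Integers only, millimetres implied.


translate([278, 268, 0]) cube([3961, 137, 2559]);


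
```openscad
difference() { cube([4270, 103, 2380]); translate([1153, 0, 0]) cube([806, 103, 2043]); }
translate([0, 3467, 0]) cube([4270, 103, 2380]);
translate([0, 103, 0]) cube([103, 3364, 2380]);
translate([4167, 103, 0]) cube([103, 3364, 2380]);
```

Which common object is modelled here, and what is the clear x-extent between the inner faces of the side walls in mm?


A single room. The interior width is 4064 mm.

Four walls enclosing a rectangle with a door in the front wall — a room. Outside width 4270 minus two 103 mm walls gives 4064 mm.


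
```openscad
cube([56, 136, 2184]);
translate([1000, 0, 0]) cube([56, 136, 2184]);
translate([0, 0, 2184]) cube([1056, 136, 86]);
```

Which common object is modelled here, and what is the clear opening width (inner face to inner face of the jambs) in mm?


A door frame. The clear opening width is 944 mm.

Two 2184 mm tall posts with a header on top — a door frame. The left jamb is 56 mm wide at x = 0; the right jamb starts at x = 1000. The clear opening is 1000 − 56 = 944 mm.


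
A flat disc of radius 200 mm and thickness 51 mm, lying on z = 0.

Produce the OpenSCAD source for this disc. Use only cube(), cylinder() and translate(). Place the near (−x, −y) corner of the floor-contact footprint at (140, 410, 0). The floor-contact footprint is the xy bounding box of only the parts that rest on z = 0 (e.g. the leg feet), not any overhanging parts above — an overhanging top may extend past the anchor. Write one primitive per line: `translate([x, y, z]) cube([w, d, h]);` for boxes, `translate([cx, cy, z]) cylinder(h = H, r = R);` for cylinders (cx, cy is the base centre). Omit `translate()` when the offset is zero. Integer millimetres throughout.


translate([340, 610, 0]) cylinder(h = 51, r = 200);


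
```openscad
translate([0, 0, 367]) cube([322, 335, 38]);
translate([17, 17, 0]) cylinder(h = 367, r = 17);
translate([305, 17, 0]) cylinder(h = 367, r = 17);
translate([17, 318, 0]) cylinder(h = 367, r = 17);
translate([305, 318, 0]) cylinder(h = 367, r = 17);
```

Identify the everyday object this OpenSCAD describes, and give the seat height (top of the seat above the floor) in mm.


A stool. The seat height is 405 mm.

A 322×335×38 slab at z = 367 on four corner cylinders — a stool. The seat top is 367 + 38 = 405 mm.


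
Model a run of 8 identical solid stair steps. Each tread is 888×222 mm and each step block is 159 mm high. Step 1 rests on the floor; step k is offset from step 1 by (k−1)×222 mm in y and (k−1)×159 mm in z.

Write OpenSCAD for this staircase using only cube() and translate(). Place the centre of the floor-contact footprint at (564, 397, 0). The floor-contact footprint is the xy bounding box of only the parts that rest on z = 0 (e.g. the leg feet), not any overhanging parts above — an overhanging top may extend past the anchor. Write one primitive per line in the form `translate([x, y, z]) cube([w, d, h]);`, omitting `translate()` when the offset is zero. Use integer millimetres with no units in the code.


translate([120, 286, 0]) cube([888, 222, 159]);
translate([120, 508, 159]) cube([888, 222, 159]);
translate([120, 730, 318]) cube([888, 222, 159]);
translate([120, 952, 477]) cube([888, 222, 159]);
translate([120, 1174, 636]) cube([888, 222, 159]);
translate([120, 1396, 795]) cube([888, 222, 159]);
translate([120, 1618, 954]) cube([888, 222, 159]);
translate([120, 1840, 1113]) cube([888, 222, 159]);


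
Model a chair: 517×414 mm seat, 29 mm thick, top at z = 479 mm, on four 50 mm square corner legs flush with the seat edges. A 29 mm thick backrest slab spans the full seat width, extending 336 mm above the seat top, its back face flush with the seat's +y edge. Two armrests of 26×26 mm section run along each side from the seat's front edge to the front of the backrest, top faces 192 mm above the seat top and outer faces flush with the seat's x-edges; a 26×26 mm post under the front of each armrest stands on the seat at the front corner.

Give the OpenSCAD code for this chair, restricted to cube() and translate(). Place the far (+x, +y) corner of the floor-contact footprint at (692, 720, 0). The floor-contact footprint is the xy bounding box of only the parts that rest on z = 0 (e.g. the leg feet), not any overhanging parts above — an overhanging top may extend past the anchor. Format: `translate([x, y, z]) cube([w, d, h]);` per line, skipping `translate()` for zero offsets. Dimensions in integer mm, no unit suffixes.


translate([175, 306, 450]) cube([517, 414, 29]);
translate([175, 306, 0]) cube([50, 50, 450]);
translate([642, 306, 0]) cube([50, 50, 450]);
translate([175, 670, 0]) cube([50, 50, 450]);
translate([642, 670, 0]) cube([50, 50, 450]);
translate([175, 691, 479]) cube([517, 29, 336]);
translate([175, 306, 645]) cube([26, 385, 26]);
translate([666, 306, 645]) cube([26, 385, 26]);
translate([175, 306, 479]) cube([26, 26, 166]);
translate([666, 306, 479]) cube([26, 26, 166]);


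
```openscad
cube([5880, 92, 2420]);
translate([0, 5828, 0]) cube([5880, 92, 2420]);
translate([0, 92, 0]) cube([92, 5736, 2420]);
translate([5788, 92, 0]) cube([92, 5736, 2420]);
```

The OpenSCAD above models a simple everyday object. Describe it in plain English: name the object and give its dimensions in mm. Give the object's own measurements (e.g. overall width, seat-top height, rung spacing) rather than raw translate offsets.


The wall frame of a small rectangular building: four walls, each 2420 mm tall and 92 mm thick, enclosing a footprint 5880 mm (x) by 5920 mm (y) outside-to-outside, with no floor or roof. The front and back walls (the −y and +y sides) span the full width; the two side walls fit between them.


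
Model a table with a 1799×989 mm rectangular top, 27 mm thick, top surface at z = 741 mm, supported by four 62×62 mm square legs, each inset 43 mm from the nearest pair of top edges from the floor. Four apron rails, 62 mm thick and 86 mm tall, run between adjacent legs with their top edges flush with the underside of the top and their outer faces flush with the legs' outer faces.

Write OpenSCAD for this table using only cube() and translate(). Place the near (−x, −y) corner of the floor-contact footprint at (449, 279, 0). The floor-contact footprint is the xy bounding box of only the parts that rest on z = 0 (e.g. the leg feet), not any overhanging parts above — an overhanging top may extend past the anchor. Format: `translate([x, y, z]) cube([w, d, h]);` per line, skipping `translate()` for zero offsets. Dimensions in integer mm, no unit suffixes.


// leg_h = 741 - 27 = 714
// apron z = 714 - 86 = 628
translate([406, 236, 714]) cube([1799, 989, 27]);
translate([449, 279, 0]) cube([62, 62, 714]);
translate([2100, 279, 0]) cube([62, 62, 714]);
translate([449, 1120, 0]) cube([62, 62, 714]);
translate([2100, 1120, 0]) cube([62, 62, 714]);
translate([511, 279, 628]) cube([1589, 62, 86]);
translate([511, 1120, 628]) cube([1589, 62, 86]);
translate([449, 341, 628]) cube([62, 779, 86]);
translate([2100, 341, 628]) cube([62, 779, 86]);


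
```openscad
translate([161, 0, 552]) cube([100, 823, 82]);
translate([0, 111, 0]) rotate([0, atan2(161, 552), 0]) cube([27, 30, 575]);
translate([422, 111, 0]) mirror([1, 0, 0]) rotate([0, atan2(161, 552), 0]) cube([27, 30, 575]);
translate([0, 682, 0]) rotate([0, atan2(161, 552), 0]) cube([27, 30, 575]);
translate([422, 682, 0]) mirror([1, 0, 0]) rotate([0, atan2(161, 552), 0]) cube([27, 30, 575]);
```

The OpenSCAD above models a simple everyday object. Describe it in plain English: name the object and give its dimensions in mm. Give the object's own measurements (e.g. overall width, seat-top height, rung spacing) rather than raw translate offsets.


A sawhorse. A 100×823×82 mm beam (x, y, z) sits on two A-frame leg pairs. Each pair is two raked legs of 27×30 mm section (30 mm along y) splaying symmetrically in x. Each leg rises 552 mm vertically over 161 mm of horizontal reach and is 575 mm long along its own axis. Every leg's outer bottom edge rests on the floor and its outer top edge meets a bottom edge of the beam — the left legs (tilting toward +x) meet the beam's −x bottom edge, the right legs (their mirror images, tilting toward −x) meet its +x bottom edge — so the leg tops tuck under the beam, the beam's underside is 552 mm above the floor, and the feet are 422 mm apart outside-to-outside with the beam centred between them. The two leg pairs are set in 111 mm from either end of the beam.


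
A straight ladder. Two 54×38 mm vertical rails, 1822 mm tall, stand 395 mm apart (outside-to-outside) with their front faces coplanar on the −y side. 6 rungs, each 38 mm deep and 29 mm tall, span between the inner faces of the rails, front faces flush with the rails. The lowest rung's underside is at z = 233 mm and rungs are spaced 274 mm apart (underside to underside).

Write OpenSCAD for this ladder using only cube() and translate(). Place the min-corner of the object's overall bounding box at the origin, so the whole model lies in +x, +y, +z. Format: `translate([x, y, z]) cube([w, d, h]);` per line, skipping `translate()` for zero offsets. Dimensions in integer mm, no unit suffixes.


// rung span = 395 - 2*54 = 287
// rung[k] z = 233 + k*274
cube([54, 38, 1822]);
translate([341, 0, 0]) cube([54, 38, 1822]);
translate([54, 0, 233]) cube([287, 38, 29]);
translate([54, 0, 507]) cube([287, 38, 29]);
translate([54, 0, 781]) cube([287, 38, 29]);
translate([54, 0, 1055]) cube([287, 38, 29]);
translate([54, 0, 1329]) cube([287, 38, 29]);
translate([54, 0, 1603]) cube([287, 38, 29]);


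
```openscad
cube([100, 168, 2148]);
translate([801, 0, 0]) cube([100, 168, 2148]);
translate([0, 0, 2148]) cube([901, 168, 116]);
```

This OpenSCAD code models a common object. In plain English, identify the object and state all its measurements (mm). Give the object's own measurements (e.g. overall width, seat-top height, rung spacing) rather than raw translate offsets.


A door frame. The clear opening is 701 mm wide and 2148 mm high. Two 100 mm wide jambs, 168 mm deep, stand either side of the opening from the floor to the top of the opening. A 116 mm thick head sits across the top of both jambs, spanning the full outside width of the frame.


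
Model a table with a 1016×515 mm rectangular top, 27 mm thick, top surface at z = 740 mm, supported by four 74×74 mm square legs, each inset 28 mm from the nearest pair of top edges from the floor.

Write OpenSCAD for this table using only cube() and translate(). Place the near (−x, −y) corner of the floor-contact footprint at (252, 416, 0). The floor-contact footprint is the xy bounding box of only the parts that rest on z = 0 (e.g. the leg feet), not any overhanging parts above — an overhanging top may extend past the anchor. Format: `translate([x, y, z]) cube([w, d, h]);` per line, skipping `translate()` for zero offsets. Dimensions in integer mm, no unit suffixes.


translate([224, 388, 713]) cube([1016, 515, 27]);
translate([252, 416, 0]) cube([74, 74, 713]);
translate([1138, 416, 0]) cube([74, 74, 713]);
translate([252, 801, 0]) cube([74, 74, 713]);
translate([1138, 801, 0]) cube([74, 74, 713]);


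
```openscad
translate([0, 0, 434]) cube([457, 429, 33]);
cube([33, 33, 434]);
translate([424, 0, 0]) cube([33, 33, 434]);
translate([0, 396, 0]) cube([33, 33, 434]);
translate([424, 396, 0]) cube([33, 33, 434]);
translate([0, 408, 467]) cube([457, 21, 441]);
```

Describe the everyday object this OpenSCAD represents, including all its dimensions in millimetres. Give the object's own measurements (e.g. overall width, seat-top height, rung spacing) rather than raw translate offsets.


A chair. The seat is a 457×429×33 mm slab with its top at z = 467 mm, on four 33×33 mm corner legs (flush with the seat edges, standing on z = 0). A flat backrest 21 mm thick, 441 mm tall, spans the full seat width and rises from the seat top along its +y edge, rear face flush with the rear of the seat.


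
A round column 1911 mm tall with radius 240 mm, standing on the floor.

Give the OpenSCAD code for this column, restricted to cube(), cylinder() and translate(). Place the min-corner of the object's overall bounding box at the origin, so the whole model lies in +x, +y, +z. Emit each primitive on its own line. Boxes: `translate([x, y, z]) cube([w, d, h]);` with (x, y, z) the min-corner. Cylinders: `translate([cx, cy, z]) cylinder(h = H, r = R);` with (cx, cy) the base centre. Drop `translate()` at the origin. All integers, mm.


translate([240, 240, 0]) cylinder(h = 1911, r = 240);


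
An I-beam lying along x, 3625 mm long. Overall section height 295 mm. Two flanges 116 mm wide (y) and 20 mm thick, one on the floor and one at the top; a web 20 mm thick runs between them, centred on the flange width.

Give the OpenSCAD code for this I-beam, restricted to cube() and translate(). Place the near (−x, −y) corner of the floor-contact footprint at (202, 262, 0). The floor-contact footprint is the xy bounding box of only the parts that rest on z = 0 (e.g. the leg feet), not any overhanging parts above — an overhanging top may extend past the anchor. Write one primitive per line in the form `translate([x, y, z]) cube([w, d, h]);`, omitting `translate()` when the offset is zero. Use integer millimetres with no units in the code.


translate([202, 262, 0]) cube([3625, 116, 20]);
translate([202, 310, 20]) cube([3625, 20, 255]);
translate([202, 262, 275]) cube([3625, 116, 20]);


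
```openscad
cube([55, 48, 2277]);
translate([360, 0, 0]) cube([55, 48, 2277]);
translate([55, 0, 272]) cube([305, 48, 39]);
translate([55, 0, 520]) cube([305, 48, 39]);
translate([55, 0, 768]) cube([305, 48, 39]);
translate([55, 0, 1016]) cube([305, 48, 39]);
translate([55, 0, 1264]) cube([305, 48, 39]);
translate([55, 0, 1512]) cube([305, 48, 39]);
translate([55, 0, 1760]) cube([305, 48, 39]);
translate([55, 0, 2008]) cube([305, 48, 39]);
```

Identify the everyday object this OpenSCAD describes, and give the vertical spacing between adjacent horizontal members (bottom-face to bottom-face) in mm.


A ladder. The rung spacing is 248 mm.

Two tall 55×48 posts with 8 short bars between them — a ladder. Adjacent rungs sit at z = 272 and z = 520, so the spacing is 520 − 272 = 248 mm.


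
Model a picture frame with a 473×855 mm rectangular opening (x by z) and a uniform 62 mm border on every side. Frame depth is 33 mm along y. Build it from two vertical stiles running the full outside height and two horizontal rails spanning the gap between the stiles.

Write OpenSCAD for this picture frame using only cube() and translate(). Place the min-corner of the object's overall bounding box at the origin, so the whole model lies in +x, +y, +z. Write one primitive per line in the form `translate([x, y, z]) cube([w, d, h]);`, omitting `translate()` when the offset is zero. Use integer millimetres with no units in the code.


cube([62, 33, 979]);
translate([535, 0, 0]) cube([62, 33, 979]);
translate([62, 0, 0]) cube([473, 33, 62]);
translate([62, 0, 917]) cube([473, 33, 62]);


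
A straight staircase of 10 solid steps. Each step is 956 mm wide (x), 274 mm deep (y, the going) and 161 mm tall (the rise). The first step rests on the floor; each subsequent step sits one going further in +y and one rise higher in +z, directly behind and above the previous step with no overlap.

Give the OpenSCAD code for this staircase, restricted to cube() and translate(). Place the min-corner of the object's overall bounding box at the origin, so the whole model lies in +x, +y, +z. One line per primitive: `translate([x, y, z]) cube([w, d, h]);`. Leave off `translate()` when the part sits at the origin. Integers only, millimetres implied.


cube([956, 274, 161]);
translate([0, 274, 161]) cube([956, 274, 161]);
translate([0, 548, 322]) cube([956, 274, 161]);
translate([0, 822, 483]) cube([956, 274, 161]);
translate([0, 1096, 644]) cube([956, 274, 161]);
translate([0, 1370, 805]) cube([956, 274, 161]);
translate([0, 1644, 966]) cube([956, 274, 161]);
translate([0, 1918, 1127]) cube([956, 274, 161]);
translate([0, 2192, 1288]) cube([956, 274, 161]);
translate([0, 2466, 1449]) cube([956, 274, 161]);


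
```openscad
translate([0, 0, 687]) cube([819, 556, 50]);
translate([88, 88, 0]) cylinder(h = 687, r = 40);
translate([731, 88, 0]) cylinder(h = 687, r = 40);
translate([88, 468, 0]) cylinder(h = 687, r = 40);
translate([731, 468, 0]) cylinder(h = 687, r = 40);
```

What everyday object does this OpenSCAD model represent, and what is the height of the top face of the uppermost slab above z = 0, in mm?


A table. The table height is 737 mm.

A 819×556×50 slab sits at z = 687 on four Ø80 mm round legs — a table. The top surface is at 687 + 50 = 737 mm.


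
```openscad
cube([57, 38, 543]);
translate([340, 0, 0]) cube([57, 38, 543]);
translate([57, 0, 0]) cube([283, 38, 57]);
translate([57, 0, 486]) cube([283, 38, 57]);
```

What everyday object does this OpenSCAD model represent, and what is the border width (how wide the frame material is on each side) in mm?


A picture frame. The border width is 57 mm.

Four thin pieces enclosing a rectangular opening — a picture frame. The two full-height stiles are 543 mm tall; the top rail sits at z = 486 and is 57 mm tall, so the border above the opening is 543 − 486 = 57 mm, matching the stile x-width.


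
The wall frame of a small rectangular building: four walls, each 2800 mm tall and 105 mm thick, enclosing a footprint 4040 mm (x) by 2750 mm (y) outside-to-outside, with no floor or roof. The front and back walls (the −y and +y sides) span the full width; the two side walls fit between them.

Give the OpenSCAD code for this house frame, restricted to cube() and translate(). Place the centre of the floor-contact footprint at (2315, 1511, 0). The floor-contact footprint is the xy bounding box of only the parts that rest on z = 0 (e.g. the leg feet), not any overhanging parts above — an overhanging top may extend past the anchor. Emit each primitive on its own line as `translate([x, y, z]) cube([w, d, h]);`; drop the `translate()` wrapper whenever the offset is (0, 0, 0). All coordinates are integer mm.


translate([295, 136, 0]) cube([4040, 105, 2800]);
translate([295, 2781, 0]) cube([4040, 105, 2800]);
translate([295, 241, 0]) cube([105, 2540, 2800]);
translate([4230, 241, 0]) cube([105, 2540, 2800]);


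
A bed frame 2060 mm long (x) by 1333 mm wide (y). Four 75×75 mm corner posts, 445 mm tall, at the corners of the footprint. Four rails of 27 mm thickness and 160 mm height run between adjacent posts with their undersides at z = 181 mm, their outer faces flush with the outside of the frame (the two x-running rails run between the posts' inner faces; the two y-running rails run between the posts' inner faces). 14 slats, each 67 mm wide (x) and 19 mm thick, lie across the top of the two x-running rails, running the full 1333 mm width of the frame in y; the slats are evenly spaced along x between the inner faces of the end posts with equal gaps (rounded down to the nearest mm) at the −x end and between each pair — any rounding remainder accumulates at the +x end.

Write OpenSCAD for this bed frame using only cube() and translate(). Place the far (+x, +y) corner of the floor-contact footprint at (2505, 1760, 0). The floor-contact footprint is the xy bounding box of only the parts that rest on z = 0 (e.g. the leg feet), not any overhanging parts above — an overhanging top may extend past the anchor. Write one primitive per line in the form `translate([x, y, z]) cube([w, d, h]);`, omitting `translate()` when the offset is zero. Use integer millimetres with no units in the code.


translate([445, 427, 0]) cube([75, 75, 445]);
translate([445, 1685, 0]) cube([75, 75, 445]);
translate([2430, 427, 0]) cube([75, 75, 445]);
translate([2430, 1685, 0]) cube([75, 75, 445]);
translate([520, 427, 181]) cube([1910, 27, 160]);
translate([520, 1733, 181]) cube([1910, 27, 160]);
translate([445, 502, 181]) cube([27, 1183, 160]);
translate([2478, 502, 181]) cube([27, 1183, 160]);
translate([584, 427, 341]) cube([67, 1333, 19]);
translate([715, 427, 341]) cube([67, 1333, 19]);
translate([846, 427, 341]) cube([67, 1333, 19]);
translate([977, 427, 341]) cube([67, 1333, 19]);
translate([1108, 427, 341]) cube([67, 1333, 19]);
translate([1239, 427, 341]) cube([67, 1333, 19]);
translate([1370, 427, 341]) cube([67, 1333, 19]);
translate([1501, 427, 341]) cube([67, 1333, 19]);
translate([1632, 427, 341]) cube([67, 1333, 19]);
translate([1763, 427, 341]) cube([67, 1333, 19]);
translate([1894, 427, 341]) cube([67, 1333, 19]);
translate([2025, 427, 341]) cube([67, 1333, 19]);
translate([2156, 427, 341]) cube([67, 1333, 19]);
translate([2287, 427, 341]) cube([67, 1333, 19]);


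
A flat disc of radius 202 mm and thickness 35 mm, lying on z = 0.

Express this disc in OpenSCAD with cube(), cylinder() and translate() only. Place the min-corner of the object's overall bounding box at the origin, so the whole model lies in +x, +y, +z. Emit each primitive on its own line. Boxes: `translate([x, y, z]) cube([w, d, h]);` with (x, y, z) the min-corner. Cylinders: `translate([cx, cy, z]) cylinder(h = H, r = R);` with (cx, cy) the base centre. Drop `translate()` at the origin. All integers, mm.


translate([202, 202, 0]) cylinder(h = 35, r = 202);


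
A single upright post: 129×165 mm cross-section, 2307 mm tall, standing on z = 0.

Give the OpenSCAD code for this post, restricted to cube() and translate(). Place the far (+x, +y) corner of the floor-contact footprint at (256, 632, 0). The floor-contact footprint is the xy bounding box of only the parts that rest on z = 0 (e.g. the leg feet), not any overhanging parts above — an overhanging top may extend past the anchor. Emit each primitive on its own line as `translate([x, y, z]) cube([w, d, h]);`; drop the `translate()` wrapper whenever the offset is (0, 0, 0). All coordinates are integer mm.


translate([127, 467, 0]) cube([129, 165, 2307]);


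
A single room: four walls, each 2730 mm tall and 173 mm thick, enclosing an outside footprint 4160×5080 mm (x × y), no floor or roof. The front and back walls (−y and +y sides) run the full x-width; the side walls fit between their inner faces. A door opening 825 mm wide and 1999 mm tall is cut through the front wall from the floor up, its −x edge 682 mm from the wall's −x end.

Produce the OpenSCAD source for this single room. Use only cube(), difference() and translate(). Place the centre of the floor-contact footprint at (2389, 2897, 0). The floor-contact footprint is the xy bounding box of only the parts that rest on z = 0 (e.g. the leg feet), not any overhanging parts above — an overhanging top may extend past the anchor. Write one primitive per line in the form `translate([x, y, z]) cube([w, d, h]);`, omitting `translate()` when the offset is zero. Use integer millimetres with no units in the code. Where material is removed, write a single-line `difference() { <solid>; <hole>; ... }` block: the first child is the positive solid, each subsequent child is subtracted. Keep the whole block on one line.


difference() { translate([309, 357, 0]) cube([4160, 173, 2730]); translate([991, 357, 0]) cube([825, 173, 1999]); }
translate([309, 5264, 0]) cube([4160, 173, 2730]);
translate([309, 530, 0]) cube([173, 4734, 2730]);
translate([4296, 530, 0]) cube([173, 4734, 2730]);


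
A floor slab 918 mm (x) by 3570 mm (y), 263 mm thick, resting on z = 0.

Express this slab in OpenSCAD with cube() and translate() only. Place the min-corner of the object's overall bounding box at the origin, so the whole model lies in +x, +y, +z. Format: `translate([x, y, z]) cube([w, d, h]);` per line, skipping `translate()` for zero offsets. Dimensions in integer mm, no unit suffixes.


cube([918, 3570, 263]);


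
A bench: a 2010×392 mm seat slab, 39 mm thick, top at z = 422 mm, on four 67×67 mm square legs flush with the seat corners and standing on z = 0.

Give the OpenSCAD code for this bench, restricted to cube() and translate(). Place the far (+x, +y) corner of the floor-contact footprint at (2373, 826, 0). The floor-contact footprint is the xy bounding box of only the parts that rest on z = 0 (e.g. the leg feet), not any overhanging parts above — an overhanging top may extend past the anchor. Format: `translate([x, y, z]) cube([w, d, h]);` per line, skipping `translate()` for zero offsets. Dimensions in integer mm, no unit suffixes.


translate([363, 434, 383]) cube([2010, 392, 39]);
translate([363, 434, 0]) cube([67, 67, 383]);
translate([363, 759, 0]) cube([67, 67, 383]);
translate([2306, 434, 0]) cube([67, 67, 383]);
translate([2306, 759, 0]) cube([67, 67, 383]);


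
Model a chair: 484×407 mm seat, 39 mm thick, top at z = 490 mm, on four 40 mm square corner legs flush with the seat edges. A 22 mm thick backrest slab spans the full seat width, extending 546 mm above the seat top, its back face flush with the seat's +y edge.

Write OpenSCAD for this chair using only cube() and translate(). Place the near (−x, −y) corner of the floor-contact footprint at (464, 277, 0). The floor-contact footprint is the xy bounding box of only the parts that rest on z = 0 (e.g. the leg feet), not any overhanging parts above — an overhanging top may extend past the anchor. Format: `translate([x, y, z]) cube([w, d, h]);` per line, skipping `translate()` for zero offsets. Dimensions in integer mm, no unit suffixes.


// leg_h = 490 - 39 = 451
translate([464, 277, 451]) cube([484, 407, 39]);
translate([464, 277, 0]) cube([40, 40, 451]);
translate([908, 277, 0]) cube([40, 40, 451]);
translate([464, 644, 0]) cube([40, 40, 451]);
translate([908, 644, 0]) cube([40, 40, 451]);
translate([464, 662, 490]) cube([484, 22, 546]);


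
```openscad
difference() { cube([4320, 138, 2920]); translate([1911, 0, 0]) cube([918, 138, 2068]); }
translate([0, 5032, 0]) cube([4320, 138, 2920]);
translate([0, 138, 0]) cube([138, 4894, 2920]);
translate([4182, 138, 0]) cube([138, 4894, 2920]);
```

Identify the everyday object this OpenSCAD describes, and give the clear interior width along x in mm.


A single room. The interior width is 4044 mm.

Four walls enclosing a rectangle with a door in the front wall — a room. Outside width 4320 minus two 138 mm walls gives 4044 mm.


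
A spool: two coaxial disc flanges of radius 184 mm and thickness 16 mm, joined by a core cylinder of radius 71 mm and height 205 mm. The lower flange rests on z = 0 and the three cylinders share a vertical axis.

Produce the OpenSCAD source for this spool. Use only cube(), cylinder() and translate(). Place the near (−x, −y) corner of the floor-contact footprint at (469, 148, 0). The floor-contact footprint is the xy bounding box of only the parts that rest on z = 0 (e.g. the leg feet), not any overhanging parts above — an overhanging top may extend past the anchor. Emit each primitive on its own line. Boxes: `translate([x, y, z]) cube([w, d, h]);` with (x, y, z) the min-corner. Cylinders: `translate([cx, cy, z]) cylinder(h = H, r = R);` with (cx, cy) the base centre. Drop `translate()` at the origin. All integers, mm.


translate([653, 332, 0]) cylinder(h = 16, r = 184);
translate([653, 332, 16]) cylinder(h = 205, r = 71);
translate([653, 332, 221]) cylinder(h = 16, r = 184);


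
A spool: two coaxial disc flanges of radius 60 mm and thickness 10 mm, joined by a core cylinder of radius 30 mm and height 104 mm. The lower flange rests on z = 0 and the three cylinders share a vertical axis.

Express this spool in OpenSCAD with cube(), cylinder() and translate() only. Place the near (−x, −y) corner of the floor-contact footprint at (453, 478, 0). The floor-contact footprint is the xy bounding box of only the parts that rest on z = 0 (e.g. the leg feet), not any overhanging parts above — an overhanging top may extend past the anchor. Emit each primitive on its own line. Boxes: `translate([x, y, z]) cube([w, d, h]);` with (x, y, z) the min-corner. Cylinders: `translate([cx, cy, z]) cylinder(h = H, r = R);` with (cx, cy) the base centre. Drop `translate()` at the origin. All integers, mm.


translate([513, 538, 0]) cylinder(h = 10, r = 60);
translate([513, 538, 10]) cylinder(h = 104, r = 30);
translate([513, 538, 114]) cylinder(h = 10, r = 60);


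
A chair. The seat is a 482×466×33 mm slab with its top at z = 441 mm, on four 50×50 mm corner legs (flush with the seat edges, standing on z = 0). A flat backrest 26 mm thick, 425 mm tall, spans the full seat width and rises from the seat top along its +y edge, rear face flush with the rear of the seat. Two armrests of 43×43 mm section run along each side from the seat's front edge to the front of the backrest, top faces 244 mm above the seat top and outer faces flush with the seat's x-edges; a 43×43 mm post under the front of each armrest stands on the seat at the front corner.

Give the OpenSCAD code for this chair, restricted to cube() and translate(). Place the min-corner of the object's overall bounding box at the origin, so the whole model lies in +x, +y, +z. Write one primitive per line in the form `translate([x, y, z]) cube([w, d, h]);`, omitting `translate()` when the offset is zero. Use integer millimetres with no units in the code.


translate([0, 0, 408]) cube([482, 466, 33]);
cube([50, 50, 408]);
translate([432, 0, 0]) cube([50, 50, 408]);
translate([0, 416, 0]) cube([50, 50, 408]);
translate([432, 416, 0]) cube([50, 50, 408]);
translate([0, 440, 441]) cube([482, 26, 425]);
translate([0, 0, 642]) cube([43, 440, 43]);
translate([439, 0, 642]) cube([43, 440, 43]);
translate([0, 0, 441]) cube([43, 43, 201]);
translate([439, 0, 441]) cube([43, 43, 201]);


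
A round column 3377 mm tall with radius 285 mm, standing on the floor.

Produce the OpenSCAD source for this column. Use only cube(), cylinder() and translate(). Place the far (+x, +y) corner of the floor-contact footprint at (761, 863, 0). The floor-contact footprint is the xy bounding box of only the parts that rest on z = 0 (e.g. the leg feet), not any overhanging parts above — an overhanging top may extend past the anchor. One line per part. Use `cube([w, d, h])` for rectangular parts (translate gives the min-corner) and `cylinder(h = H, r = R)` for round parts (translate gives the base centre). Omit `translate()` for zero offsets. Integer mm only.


translate([476, 578, 0]) cylinder(h = 3377, r = 285);


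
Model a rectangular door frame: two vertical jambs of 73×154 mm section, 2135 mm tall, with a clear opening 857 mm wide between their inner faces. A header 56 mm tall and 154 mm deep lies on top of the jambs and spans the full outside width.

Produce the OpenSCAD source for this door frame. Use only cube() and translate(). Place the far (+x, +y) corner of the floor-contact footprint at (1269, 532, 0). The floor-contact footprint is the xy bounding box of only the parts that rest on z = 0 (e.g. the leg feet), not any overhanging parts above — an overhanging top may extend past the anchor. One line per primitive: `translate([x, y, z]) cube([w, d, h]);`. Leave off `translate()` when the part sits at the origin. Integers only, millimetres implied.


translate([266, 378, 0]) cube([73, 154, 2135]);
translate([1196, 378, 0]) cube([73, 154, 2135]);
translate([266, 378, 2135]) cube([1003, 154, 56]);


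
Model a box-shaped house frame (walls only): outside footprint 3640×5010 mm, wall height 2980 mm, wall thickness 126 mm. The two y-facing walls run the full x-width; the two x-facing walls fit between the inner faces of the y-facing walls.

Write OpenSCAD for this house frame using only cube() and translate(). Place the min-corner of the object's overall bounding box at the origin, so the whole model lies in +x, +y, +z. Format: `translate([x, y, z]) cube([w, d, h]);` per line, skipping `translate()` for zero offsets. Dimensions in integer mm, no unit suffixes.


cube([3640, 126, 2980]);
translate([0, 4884, 0]) cube([3640, 126, 2980]);
translate([0, 126, 0]) cube([126, 4758, 2980]);
translate([3514, 126, 0]) cube([126, 4758, 2980]);


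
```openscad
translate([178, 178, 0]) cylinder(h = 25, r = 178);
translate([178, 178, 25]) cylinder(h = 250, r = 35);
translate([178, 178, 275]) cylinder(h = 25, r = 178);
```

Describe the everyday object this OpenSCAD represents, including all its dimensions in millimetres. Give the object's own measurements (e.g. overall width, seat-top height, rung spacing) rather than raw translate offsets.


A spool: two coaxial disc flanges of radius 178 mm and thickness 25 mm, joined by a core cylinder of radius 35 mm and height 250 mm. The lower flange rests on z = 0 and the three cylinders share a vertical axis.


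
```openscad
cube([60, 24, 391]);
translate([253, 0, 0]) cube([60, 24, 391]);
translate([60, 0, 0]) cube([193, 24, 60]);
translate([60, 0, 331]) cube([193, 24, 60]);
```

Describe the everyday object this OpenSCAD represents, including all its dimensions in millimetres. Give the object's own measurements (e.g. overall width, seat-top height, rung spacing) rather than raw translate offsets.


A rectangular picture frame lying in the x–z plane (depth along y). The opening is 193 mm wide (x) by 271 mm tall (z), surrounded by a border 60 mm wide on all four sides. The frame is 24 mm deep and is made of two full-height vertical stiles with two horizontal rails fitted between them.


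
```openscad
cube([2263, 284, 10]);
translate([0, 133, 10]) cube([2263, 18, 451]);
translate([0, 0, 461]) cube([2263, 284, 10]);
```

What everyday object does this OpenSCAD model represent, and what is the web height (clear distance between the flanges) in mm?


An I-beam. The web height is 451 mm.

Two wide flanges with a thin centred web — an I-beam. Overall 471 mm minus two 10 mm flanges gives a web of 471 − 2·10 = 451 mm.


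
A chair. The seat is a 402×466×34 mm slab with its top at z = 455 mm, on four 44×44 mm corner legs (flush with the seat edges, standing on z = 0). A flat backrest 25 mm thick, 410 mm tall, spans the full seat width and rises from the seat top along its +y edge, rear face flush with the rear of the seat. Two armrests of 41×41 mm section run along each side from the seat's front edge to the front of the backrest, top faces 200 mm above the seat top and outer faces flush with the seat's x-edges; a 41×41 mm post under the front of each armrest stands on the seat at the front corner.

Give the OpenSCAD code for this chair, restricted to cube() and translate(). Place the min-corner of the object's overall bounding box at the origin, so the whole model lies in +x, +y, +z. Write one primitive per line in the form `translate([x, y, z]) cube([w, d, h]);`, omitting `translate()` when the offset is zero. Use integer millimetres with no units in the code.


translate([0, 0, 421]) cube([402, 466, 34]);
cube([44, 44, 421]);
translate([358, 0, 0]) cube([44, 44, 421]);
translate([0, 422, 0]) cube([44, 44, 421]);
translate([358, 422, 0]) cube([44, 44, 421]);
translate([0, 441, 455]) cube([402, 25, 410]);
translate([0, 0, 614]) cube([41, 441, 41]);
translate([361, 0, 614]) cube([41, 441, 41]);
translate([0, 0, 455]) cube([41, 41, 159]);
translate([361, 0, 455]) cube([41, 41, 159]);


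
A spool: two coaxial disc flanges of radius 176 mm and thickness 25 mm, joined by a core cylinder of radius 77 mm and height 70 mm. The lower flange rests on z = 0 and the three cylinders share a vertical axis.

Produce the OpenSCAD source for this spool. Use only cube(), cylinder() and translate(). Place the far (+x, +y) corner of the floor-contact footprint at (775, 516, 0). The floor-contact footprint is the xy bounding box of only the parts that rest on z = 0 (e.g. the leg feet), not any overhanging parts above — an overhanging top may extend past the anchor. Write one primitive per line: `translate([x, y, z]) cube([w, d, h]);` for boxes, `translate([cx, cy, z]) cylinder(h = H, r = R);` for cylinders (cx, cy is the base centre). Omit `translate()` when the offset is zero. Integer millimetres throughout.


translate([599, 340, 0]) cylinder(h = 25, r = 176);
translate([599, 340, 25]) cylinder(h = 70, r = 77);
translate([599, 340, 95]) cylinder(h = 25, r = 176);


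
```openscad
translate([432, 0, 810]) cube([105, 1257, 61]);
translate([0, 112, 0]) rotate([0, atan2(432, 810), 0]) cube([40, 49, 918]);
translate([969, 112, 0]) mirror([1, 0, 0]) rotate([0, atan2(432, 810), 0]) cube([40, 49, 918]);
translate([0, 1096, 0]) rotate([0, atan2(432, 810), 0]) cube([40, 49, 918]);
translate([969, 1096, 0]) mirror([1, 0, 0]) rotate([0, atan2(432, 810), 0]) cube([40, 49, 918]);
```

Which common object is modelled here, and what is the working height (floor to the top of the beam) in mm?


A sawhorse. The overall height is 871 mm.

A beam across two mirrored pairs of raked legs — a sawhorse. The beam's underside is at z = 810 (matching the legs' vertical rise in atan2(432, 810)) and the beam is 61 mm tall, so its top is at 810 + 61 = 871 mm. The raked legs top out at the beam's underside, so that is the highest point.
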